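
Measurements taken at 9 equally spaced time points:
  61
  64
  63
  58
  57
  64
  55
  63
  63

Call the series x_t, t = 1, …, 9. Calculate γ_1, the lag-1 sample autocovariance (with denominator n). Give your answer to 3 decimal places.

-2.927

Mean x̄ = (61 + 64 + 63 + 58 + 57 + 64 + 55 + 63 + 63)/9 = 60.8889
Σ_{t=1}^{8}(x_t−x̄)(x_{t+1}−x̄) = -26.3457
γ_1 = -26.3457 / 9 = -2.927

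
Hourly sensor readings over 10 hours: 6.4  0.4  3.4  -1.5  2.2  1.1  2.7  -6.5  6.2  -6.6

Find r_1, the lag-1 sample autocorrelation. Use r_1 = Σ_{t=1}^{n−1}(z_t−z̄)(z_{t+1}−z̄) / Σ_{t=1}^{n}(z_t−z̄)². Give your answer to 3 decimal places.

Mean z̄ = (6.4 + 0.4 + 3.4 − 1.5 + 2.2 + 1.1 + 2.7 − 6.5 + 6.2 − 6.6)/10 = 0.7800
Numerator Σ_{t=1}^{9}(z_t−z̄)(z_{t+1}−z̄) = -104.7084
Denominator Σ(z_t−z̄)² = 186.4360
r_1 = -104.7084 / 186.4360 = -0.562

-0.562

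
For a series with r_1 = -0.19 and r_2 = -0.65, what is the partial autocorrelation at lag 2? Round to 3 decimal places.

φ_{22} = (r_2 − r_1²) / (1 − r_1²)
r_1² = (-0.19)² = 0.0361
Numerator = -0.65 − 0.0361 = -0.6861; denominator = 1 − 0.0361 = 0.9639
φ_{22} = -0.6861 / 0.9639 = -0.712

-0.712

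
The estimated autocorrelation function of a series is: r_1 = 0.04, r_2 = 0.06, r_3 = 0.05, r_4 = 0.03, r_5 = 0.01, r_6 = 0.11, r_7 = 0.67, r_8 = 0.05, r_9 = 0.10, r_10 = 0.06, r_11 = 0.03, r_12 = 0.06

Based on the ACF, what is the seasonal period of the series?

The largest autocorrelation is r_7 = 0.67; the remaining lags stay at or below 0.11.
The dominant spike at lag 7 indicates a seasonal period of 7.

7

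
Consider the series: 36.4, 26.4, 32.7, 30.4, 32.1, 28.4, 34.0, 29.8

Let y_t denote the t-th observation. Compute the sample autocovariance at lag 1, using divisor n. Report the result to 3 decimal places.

Mean ȳ = (36.4 + 26.4 + 32.7 + 30.4 + 32.1 + 28.4 + 34.0 + 29.8)/8 = 31.2750
Deviations: 5.1250, -4.8750, 1.4250, -0.8750, 0.8250, -2.8750, 2.7250, -1.4750
Σ_{t=1}^{7}(y_t−ȳ)(y_{t+1}−ȳ) = -48.1256
γ_1 = -48.1256 / 8 = -6.016

-6.016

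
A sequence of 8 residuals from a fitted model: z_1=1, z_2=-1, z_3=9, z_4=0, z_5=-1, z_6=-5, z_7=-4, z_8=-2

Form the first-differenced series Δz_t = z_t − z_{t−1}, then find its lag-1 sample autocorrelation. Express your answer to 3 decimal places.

-0.488

First differences Δz: -2, 10, -9, -1, -4, 1, 2
Mean of differences = -0.4286
Numerator Σ(Δz_t−Δz̄)(Δz_{t+1}−Δz̄) = -100.4694
Denominator Σ(Δz_t−Δz̄)² = 205.7143
r_1(Δz) = -100.4694 / 205.7143 = -0.488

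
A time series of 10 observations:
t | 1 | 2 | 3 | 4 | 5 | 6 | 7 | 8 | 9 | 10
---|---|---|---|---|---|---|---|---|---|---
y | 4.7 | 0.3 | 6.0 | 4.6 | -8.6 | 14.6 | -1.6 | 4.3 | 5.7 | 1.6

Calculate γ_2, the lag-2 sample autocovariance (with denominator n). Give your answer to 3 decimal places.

3.848

Mean ȳ = (4.7 + 0.3 + 6.0 + 4.6 − 8.6 + 14.6 − 1.6 + 4.3 + 5.7 + 1.6)/10 = 3.1600
Σ_{t=1}^{8}(y_t−ȳ)(y_{t+2}−ȳ) = 38.4808
γ_2 = 38.4808 / 10 = 3.848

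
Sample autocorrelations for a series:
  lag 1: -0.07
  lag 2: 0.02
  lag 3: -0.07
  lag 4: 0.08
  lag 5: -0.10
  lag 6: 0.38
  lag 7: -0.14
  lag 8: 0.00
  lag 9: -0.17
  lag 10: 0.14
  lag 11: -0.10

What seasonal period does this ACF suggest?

6

The largest autocorrelation is r_6 = 0.38; the remaining lags stay at or below 0.14.
The dominant spike at lag 6 indicates a seasonal period of 6.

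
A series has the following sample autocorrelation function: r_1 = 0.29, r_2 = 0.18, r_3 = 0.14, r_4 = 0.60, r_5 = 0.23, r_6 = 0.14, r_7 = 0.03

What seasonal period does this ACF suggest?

4

The largest autocorrelation is r_4 = 0.60; the remaining lags stay at or below 0.29. The elevated value at lag 1 (0.29), dropping to 0.18 at lag 2, reflects decaying short-term dependence rather than seasonality.
The dominant spike at lag 4 indicates a seasonal period of 4.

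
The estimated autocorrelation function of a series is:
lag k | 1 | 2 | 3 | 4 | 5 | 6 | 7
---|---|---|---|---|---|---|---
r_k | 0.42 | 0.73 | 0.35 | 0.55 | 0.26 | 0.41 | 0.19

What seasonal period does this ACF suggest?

The largest autocorrelation is r_2 = 0.73, with a weaker echo at lag 4 (0.55); the remaining lags stay at or below 0.42.
The dominant spike at lag 2 indicates a seasonal period of 2.

2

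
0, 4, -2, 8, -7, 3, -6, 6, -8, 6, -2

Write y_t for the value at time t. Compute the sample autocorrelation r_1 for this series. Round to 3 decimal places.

Mean ȳ = (0 + 4 − 2 + 8 − 7 + 3 − 6 + 6 − 8 + 6 − 2)/11 = 0.1818
Numerator Σ_{t=1}^{10}(y_t−ȳ)(y_{t+1}−ȳ) = -263.7603
Denominator Σ(y_t−ȳ)² = 317.6364
r_1 = -263.7603 / 317.6364 = -0.830

-0.830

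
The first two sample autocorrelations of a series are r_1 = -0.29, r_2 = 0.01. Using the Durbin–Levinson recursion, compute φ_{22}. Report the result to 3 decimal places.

-0.081

φ_{22} = (r_2 − r_1²) / (1 − r_1²)
r_1² = (-0.29)² = 0.0841
Numerator = 0.01 − 0.0841 = -0.0741; denominator = 1 − 0.0841 = 0.9159
φ_{22} = -0.0741 / 0.9159 = -0.081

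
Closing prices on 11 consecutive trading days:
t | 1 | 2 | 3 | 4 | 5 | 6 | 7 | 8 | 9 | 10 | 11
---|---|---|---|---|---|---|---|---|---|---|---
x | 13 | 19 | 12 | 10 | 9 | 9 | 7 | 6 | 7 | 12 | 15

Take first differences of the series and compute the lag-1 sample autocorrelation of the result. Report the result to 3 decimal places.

-0.028

First differences Δx: 6, -7, -2, -1, 0, -2, -1, 1, 5, 3
Mean of differences = 0.2000
Numerator Σ(Δx_t−Δx̄)(Δx_{t+1}−Δx̄) = -3.6400
Denominator Σ(Δx_t−Δx̄)² = 129.6000
r_1(Δx) = -3.6400 / 129.6000 = -0.028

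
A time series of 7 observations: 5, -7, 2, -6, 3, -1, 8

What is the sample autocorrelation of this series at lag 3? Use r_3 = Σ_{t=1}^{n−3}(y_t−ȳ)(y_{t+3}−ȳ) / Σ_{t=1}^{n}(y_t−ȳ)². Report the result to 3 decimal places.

Mean ȳ = (5 − 7 + 2 − 6 + 3 − 1 + 8)/7 = 0.5714
Deviations from mean: 4.4286, -7.5714, 1.4286, -6.5714, 2.4286, -1.5714, 7.4286
Numerator Σ_{t=1}^{4}(y_t−ȳ)(y_{t+3}−ȳ) = -98.5510
Denominator Σ(y_t−ȳ)² = 185.7143
r_3 = -98.5510 / 185.7143 = -0.531

-0.531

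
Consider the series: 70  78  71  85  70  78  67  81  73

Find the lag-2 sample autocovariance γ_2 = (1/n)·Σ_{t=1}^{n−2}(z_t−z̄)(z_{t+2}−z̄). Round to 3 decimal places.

19.224

Mean z̄ = (70 + 78 + 71 + 85 + 70 + 78 + 67 + 81 + 73)/9 = 74.7778
Σ_{t=1}^{7}(z_t−z̄)(z_{t+2}−z̄) = 173.0123
γ_2 = 173.0123 / 9 = 19.224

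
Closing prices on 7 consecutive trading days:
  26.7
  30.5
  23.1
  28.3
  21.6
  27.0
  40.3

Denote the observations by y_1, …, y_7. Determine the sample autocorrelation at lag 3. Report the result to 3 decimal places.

-0.036

Mean ȳ = (26.7 + 30.5 + 23.1 + 28.3 + 21.6 + 27.0 + 40.3)/7 = 28.2143
Deviations from mean: -1.5143, 2.2857, -5.1143, 0.0857, -6.6143, -1.2143, 12.0857
Σ(y_t−ȳ)(y_{t+3}−ȳ) = (-0.1298) + (-15.1184) + (6.2102) + (1.0359) = -8.0020
Denominator Σ(y_t−ȳ)² = 224.9686
r_3 = -8.0020 / 224.9686 = -0.036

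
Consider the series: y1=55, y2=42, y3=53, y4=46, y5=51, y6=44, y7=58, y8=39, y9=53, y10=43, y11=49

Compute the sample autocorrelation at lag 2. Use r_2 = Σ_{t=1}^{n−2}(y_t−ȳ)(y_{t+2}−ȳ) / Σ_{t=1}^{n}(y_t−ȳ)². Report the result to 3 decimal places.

0.629

Mean ȳ = (55 + 42 + 53 + 46 + 51 + 44 + 58 + 39 + 53 + 43 + 49)/11 = 48.4545
Numerator Σ_{t=1}^{9}(y_t−ȳ)(y_{t+2}−ȳ) = 231.9504
Denominator Σ(y_t−ȳ)² = 368.7273
r_2 = 231.9504 / 368.7273 = 0.629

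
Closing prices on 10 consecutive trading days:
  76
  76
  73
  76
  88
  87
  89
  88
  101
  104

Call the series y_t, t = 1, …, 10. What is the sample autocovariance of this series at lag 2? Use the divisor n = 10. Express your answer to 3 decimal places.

27.992

Mean ȳ = (76 + 76 + 73 + 76 + 88 + 87 + 89 + 88 + 101 + 104)/10 = 85.8000
Σ_{t=1}^{8}(y_t−ȳ)(y_{t+2}−ȳ) = 279.9200
γ_2 = 279.9200 / 10 = 27.992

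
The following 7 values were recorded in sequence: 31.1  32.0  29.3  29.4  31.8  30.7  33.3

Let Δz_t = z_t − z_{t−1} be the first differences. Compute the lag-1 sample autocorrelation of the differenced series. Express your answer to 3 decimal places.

First differences Δz: 0.9, -2.7, 0.1, 2.4, -1.1, 2.6
Mean of differences = 0.3667
Numerator Σ(Δz_t−Δz̄)(Δz_{t+1}−Δz̄) = -7.6178
Denominator Σ(Δz_t−Δz̄)² = 21.0333
r_1(Δz) = -7.6178 / 21.0333 = -0.362

-0.362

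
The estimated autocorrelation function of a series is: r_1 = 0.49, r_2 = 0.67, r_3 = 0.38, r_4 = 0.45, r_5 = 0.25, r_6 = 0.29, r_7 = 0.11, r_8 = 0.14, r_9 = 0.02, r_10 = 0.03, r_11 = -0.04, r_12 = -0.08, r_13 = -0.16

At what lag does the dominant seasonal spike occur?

2

The largest autocorrelation is r_2 = 0.67; the remaining lags stay at or below 0.49.
The dominant spike at lag 2 indicates a seasonal period of 2.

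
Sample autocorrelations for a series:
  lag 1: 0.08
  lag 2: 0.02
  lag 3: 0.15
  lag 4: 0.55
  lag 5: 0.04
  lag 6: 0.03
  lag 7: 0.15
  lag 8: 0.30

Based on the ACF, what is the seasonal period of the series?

4

The largest autocorrelation is r_4 = 0.55, with a weaker echo at lag 8 (0.30); the remaining lags stay at or below 0.15.
The dominant spike at lag 4 indicates a seasonal period of 4.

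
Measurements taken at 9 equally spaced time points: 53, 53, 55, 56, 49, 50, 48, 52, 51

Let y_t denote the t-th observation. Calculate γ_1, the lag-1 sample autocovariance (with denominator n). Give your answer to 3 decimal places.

1.986

Mean ȳ = (53 + 53 + 55 + 56 + 49 + 50 + 48 + 52 + 51)/9 = 51.8889
Σ_{t=1}^{8}(y_t−ȳ)(y_{t+1}−ȳ) = 17.8765
γ_1 = 17.8765 / 9 = 1.986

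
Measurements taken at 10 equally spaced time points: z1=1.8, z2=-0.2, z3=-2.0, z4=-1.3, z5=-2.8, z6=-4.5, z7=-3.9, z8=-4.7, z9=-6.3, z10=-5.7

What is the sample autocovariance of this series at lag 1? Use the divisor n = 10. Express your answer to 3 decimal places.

3.545

Mean z̄ = (1.8 − 0.2 − 2.0 − 1.3 − 2.8 − 4.5 − 3.9 − 4.7 − 6.3 − 5.7)/10 = -2.9600
Σ_{t=1}^{9}(z_t−z̄)(z_{t+1}−z̄) = 35.4464
γ_1 = 35.4464 / 10 = 3.545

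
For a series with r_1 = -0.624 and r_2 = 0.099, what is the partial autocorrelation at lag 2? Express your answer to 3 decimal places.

φ_{22} = (r_2 − r_1²) / (1 − r_1²)
r_1² = (-0.624)² = 0.389376
Numerator = 0.099 − 0.3894 = -0.2904; denominator = 1 − 0.3894 = 0.6106
φ_{22} = -0.2904 / 0.6106 = -0.476

-0.476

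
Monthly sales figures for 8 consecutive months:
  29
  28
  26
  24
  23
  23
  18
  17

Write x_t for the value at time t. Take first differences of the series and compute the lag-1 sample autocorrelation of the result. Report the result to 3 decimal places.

First differences Δx: -1, -2, -2, -1, 0, -5, -1
Mean of differences = -1.7143
Numerator Σ(Δx_t−Δx̄)(Δx_{t+1}−Δx̄) = -7.0816
Denominator Σ(Δx_t−Δx̄)² = 15.4286
r_1(Δx) = -7.0816 / 15.4286 = -0.459

-0.459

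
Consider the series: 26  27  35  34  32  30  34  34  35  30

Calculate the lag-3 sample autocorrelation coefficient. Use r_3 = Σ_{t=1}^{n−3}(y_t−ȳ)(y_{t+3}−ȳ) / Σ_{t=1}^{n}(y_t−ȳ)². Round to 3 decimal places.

-0.241

Mean ȳ = (26 + 27 + 35 + 34 + 32 + 30 + 34 + 34 + 35 + 30)/10 = 31.7000
Σ(y_t−ȳ)(y_{t+3}−ȳ) = (-13.1100) + (-1.4100) + (-5.6100) + (5.2900) + (0.6900) + (-5.6100) + (-3.9100) = -23.6700
Denominator Σ(y_t−ȳ)² = 98.1000
r_3 = -23.6700 / 98.1000 = -0.241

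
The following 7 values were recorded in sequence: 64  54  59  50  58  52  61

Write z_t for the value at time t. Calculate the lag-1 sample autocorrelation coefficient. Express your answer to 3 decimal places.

Mean z̄ = (64 + 54 + 59 + 50 + 58 + 52 + 61)/7 = 56.8571
Deviations from mean: 7.1429, -2.8571, 2.1429, -6.8571, 1.1429, -4.8571, 4.1429
Numerator Σ_{t=1}^{6}(z_t−z̄)(z_{t+1}−z̄) = -74.7347
Denominator Σ(z_t−z̄)² = 152.8571
r_1 = -74.7347 / 152.8571 = -0.489

-0.489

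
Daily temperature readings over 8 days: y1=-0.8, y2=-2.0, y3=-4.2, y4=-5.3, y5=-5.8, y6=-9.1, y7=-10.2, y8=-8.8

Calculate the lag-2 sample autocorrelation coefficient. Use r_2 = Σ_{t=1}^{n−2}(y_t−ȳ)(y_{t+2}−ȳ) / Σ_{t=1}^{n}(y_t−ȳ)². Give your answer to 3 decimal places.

0.223

Mean ȳ = (-0.8 − 2.0 − 4.2 − 5.3 − 5.8 − 9.1 − 10.2 − 8.8)/8 = -5.7750
Deviations from mean: 4.9750, 3.7750, 1.5750, 0.4750, -0.0250, -3.3250, -4.4250, -3.0250
Σ(y_t−ȳ)(y_{t+2}−ȳ) = (7.8356) + (1.7931) + (-0.0394) + (-1.5794) + (0.1106) + (10.0581) = 18.1788
Denominator Σ(y_t−ȳ)² = 81.4950
r_2 = 18.1788 / 81.4950 = 0.223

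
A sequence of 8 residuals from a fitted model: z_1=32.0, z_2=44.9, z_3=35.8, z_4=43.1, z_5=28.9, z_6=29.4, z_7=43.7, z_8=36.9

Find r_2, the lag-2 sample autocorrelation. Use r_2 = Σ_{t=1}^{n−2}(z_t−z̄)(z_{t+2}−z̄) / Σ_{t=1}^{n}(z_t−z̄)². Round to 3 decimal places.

-0.128

Mean z̄ = (32.0 + 44.9 + 35.8 + 43.1 + 28.9 + 29.4 + 43.7 + 36.9)/8 = 36.8375
Deviations from mean: -4.8375, 8.0625, -1.0375, 6.2625, -7.9375, -7.4375, 6.8625, 0.0625
Numerator Σ_{t=1}^{6}(z_t−z̄)(z_{t+2}−z̄) = -37.7678
Denominator Σ(z_t−z̄)² = 294.1188
r_2 = -37.7678 / 294.1188 = -0.128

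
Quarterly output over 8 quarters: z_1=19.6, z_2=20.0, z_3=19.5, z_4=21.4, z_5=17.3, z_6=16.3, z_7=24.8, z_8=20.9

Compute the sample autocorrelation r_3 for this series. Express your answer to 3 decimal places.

0.118

Mean z̄ = (19.6 + 20.0 + 19.5 + 21.4 + 17.3 + 16.3 + 24.8 + 20.9)/8 = 19.9750
Deviations from mean: -0.3750, 0.0250, -0.4750, 1.4250, -2.6750, -3.6750, 4.8250, 0.9250
Σ(z_t−z̄)(z_{t+3}−z̄) = (-0.5344) + (-0.0669) + (1.7456) + (6.8756) + (-2.4744) = 5.5456
Denominator Σ(z_t−z̄)² = 47.1950
r_3 = 5.5456 / 47.1950 = 0.118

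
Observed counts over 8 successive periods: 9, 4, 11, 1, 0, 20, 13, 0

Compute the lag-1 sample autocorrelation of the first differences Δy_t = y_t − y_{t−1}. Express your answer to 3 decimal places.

-0.197

First differences Δy: -5, 7, -10, -1, 20, -7, -13
Mean of differences = -1.2857
Numerator Σ(Δy_t−Δȳ)(Δy_{t+1}−Δȳ) = -154.0816
Denominator Σ(Δy_t−Δȳ)² = 781.4286
r_1(Δy) = -154.0816 / 781.4286 = -0.197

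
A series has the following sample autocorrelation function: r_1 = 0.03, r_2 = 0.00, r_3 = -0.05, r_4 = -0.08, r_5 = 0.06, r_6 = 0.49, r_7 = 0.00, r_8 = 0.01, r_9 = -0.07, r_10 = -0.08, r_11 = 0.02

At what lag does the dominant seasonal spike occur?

6

The largest autocorrelation is r_6 = 0.49; the remaining lags stay at or below 0.06.
The dominant spike at lag 6 indicates a seasonal period of 6.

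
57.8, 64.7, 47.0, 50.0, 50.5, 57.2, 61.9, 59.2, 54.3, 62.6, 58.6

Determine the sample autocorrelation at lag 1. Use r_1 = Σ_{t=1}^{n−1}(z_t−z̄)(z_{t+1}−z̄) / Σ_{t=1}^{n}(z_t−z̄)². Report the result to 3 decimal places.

0.129

Mean z̄ = (57.8 + 64.7 + 47.0 + 50.0 + 50.5 + 57.2 + 61.9 + 59.2 + 54.3 + 62.6 + 58.6)/11 = 56.7091
Numerator Σ_{t=1}^{10}(z_t−z̄)(z_{t+1}−z̄) = 41.3063
Denominator Σ(z_t−z̄)² = 320.3491
r_1 = 41.3063 / 320.3491 = 0.129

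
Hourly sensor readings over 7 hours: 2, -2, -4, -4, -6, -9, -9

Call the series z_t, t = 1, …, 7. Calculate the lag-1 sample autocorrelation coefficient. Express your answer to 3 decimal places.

Mean z̄ = (2 − 2 − 4 − 4 − 6 − 9 − 9)/7 = -4.5714
Deviations from mean: 6.5714, 2.5714, 0.5714, 0.5714, -1.4286, -4.4286, -4.4286
Numerator Σ_{t=1}^{6}(z_t−z̄)(z_{t+1}−z̄) = 43.8163
Denominator Σ(z_t−z̄)² = 91.7143
r_1 = 43.8163 / 91.7143 = 0.478

0.478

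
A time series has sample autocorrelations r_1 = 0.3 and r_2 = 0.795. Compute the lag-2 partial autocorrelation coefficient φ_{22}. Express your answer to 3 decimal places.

φ_{22} = (r_2 − r_1²) / (1 − r_1²)
r_1² = (0.3)² = 0.09
Numerator = 0.795 − 0.0900 = 0.7050; denominator = 1 − 0.0900 = 0.9100
φ_{22} = 0.7050 / 0.9100 = 0.775

0.775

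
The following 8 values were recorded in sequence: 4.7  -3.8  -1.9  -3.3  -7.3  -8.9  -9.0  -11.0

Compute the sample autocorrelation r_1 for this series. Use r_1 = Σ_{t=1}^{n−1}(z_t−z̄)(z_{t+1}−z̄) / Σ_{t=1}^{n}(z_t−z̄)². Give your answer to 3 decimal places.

0.360

Mean z̄ = (4.7 − 3.8 − 1.9 − 3.3 − 7.3 − 8.9 − 9.0 − 11.0)/8 = -5.0625
Deviations from mean: 9.7625, 1.2625, 3.1625, 1.7625, -2.2375, -3.8375, -3.9375, -5.9375
Σ(z_t−z̄)(z_{t+1}−z̄) = (12.3252) + (3.9927) + (5.5739) + (-3.9436) + (8.5864) + (15.1102) + (23.3789) = 65.0236
Denominator Σ(z_t−z̄)² = 180.4988
r_1 = 65.0236 / 180.4988 = 0.360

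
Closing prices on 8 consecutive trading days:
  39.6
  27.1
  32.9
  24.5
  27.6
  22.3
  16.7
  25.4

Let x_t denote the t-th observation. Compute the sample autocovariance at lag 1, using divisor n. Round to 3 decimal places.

Mean x̄ = (39.6 + 27.1 + 32.9 + 24.5 + 27.6 + 22.3 + 16.7 + 25.4)/8 = 27.0125
Σ_{t=1}^{7}(x_t−x̄)(x_{t+1}−x̄) = 47.8061
γ_1 = 47.8061 / 8 = 5.976

5.976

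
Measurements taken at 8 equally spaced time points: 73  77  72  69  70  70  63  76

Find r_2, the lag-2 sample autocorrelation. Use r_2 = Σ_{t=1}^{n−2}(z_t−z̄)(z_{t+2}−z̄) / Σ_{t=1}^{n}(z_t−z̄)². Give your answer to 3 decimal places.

Mean z̄ = (73 + 77 + 72 + 69 + 70 + 70 + 63 + 76)/8 = 71.2500
Deviations from mean: 1.7500, 5.7500, 0.7500, -2.2500, -1.2500, -1.2500, -8.2500, 4.7500
Numerator Σ_{t=1}^{6}(z_t−z̄)(z_{t+2}−z̄) = -5.3750
Denominator Σ(z_t−z̄)² = 135.5000
r_2 = -5.3750 / 135.5000 = -0.040

-0.040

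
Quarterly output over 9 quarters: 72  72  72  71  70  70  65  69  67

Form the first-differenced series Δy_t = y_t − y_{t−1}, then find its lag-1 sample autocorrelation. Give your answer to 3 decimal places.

First differences Δy: 0, 0, -1, -1, 0, -5, 4, -2
Mean of differences = -0.6250
Numerator Σ(Δy_t−Δȳ)(Δy_{t+1}−Δȳ) = -29.2656
Denominator Σ(Δy_t−Δȳ)² = 43.8750
r_1(Δy) = -29.2656 / 43.8750 = -0.667

-0.667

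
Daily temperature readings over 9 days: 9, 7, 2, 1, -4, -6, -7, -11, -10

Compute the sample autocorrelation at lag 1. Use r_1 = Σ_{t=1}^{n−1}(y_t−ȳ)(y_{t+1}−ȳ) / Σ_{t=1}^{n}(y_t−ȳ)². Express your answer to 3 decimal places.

Mean ȳ = (9 + 7 + 2 + 1 − 4 − 6 − 7 − 11 − 10)/9 = -2.1111
Numerator Σ_{t=1}^{8}(y_t−ȳ)(y_{t+1}−ȳ) = 285.5432
Denominator Σ(y_t−ȳ)² = 416.8889
r_1 = 285.5432 / 416.8889 = 0.685

0.685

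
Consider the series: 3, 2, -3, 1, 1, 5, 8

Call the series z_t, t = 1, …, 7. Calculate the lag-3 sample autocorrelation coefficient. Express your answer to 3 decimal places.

Mean z̄ = (3 + 2 − 3 + 1 + 1 + 5 + 8)/7 = 2.4286
Σ(z_t−z̄)(z_{t+3}−z̄) = (-0.8163) + (0.6122) + (-13.9592) + (-7.9592) = -22.1224
Denominator Σ(z_t−z̄)² = 71.7143
r_3 = -22.1224 / 71.7143 = -0.308

-0.308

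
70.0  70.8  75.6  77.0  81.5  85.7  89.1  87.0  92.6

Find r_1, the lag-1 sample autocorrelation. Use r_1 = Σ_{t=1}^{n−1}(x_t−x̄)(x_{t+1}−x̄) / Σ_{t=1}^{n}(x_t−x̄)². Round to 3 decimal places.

0.654

Mean x̄ = (70.0 + 70.8 + 75.6 + 77.0 + 81.5 + 85.7 + 89.1 + 87.0 + 92.6)/9 = 81.0333
Numerator Σ_{t=1}^{8}(x_t−x̄)(x_{t+1}−x̄) = 345.5089
Denominator Σ(x_t−x̄)² = 528.7000
r_1 = 345.5089 / 528.7000 = 0.654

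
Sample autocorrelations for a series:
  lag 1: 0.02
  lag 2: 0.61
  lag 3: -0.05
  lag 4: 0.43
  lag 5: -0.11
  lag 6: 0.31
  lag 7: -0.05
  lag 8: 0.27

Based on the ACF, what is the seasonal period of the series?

The largest autocorrelation is r_2 = 0.61, with weaker echoes at lags 4 (0.43), 6 (0.31) and 8 (0.27); the remaining lags stay at or below 0.02.
The dominant spike at lag 2 indicates a seasonal period of 2.

2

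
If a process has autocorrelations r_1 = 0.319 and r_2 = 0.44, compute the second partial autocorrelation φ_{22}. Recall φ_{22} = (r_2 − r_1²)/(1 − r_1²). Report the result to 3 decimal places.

0.377

φ_{22} = (r_2 − r_1²) / (1 − r_1²)
r_1² = (0.319)² = 0.101761
Numerator = 0.44 − 0.1018 = 0.3382; denominator = 1 − 0.1018 = 0.8982
φ_{22} = 0.3382 / 0.8982 = 0.377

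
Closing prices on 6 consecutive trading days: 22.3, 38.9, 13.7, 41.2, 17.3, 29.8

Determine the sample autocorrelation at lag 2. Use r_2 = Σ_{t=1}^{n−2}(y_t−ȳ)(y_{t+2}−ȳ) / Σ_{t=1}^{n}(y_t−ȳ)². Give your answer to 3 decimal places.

0.621

Mean ȳ = (22.3 + 38.9 + 13.7 + 41.2 + 17.3 + 29.8)/6 = 27.2000
Σ(y_t−ȳ)(y_{t+2}−ȳ) = (66.1500) + (163.8000) + (133.6500) + (36.4000) = 400.0000
Denominator Σ(y_t−ȳ)² = 643.9200
r_2 = 400.0000 / 643.9200 = 0.621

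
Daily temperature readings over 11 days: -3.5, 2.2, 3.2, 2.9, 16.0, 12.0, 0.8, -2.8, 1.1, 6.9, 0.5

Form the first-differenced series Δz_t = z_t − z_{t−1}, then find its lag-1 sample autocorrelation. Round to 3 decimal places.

0.008

First differences Δz: 5.7, 1.0, -0.3, 13.1, -4.0, -11.2, -3.6, 3.9, 5.8, -6.4
Mean of differences = 0.4000
Numerator Σ(Δz_t−Δz̄)(Δz_{t+1}−Δz̄) = 3.6100
Denominator Σ(Δz_t−Δz̄)² = 447.8000
r_1(Δz) = 3.6100 / 447.8000 = 0.008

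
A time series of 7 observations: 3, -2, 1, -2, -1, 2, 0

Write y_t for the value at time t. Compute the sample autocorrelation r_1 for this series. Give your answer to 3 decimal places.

-0.426

Mean ȳ = (3 − 2 + 1 − 2 − 1 + 2 + 0)/7 = 0.1429
Deviations from mean: 2.8571, -2.1429, 0.8571, -2.1429, -1.1429, 1.8571, -0.1429
Σ(y_t−ȳ)(y_{t+1}−ȳ) = (-6.1224) + (-1.8367) + (-1.8367) + (2.4490) + (-2.1224) + (-0.2653) = -9.7347
Denominator Σ(y_t−ȳ)² = 22.8571
r_1 = -9.7347 / 22.8571 = -0.426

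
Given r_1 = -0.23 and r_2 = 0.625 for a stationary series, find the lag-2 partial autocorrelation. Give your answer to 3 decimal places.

φ_{22} = (r_2 − r_1²) / (1 − r_1²)
r_1² = (-0.23)² = 0.0529
Numerator = 0.625 − 0.0529 = 0.5721; denominator = 1 − 0.0529 = 0.9471
φ_{22} = 0.5721 / 0.9471 = 0.604

0.604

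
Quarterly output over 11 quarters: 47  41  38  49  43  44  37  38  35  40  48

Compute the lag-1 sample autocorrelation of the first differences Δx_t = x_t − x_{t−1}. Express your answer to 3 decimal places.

First differences Δx: -6, -3, 11, -6, 1, -7, 1, -3, 5, 8
Mean of differences = 0.1000
Numerator Σ(Δx_t−Δx̄)(Δx_{t+1}−Δx̄) = -78.9100
Denominator Σ(Δx_t−Δx̄)² = 350.9000
r_1(Δx) = -78.9100 / 350.9000 = -0.225

-0.225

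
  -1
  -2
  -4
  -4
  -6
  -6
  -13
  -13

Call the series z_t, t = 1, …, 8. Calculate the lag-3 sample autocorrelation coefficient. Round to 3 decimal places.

Mean z̄ = (-1 − 2 − 4 − 4 − 6 − 6 − 13 − 13)/8 = -6.1250
Deviations from mean: 5.1250, 4.1250, 2.1250, 2.1250, 0.1250, 0.1250, -6.8750, -6.8750
Σ(z_t−z̄)(z_{t+3}−z̄) = (10.8906) + (0.5156) + (0.2656) + (-14.6094) + (-0.8594) = -3.7969
Denominator Σ(z_t−z̄)² = 146.8750
r_3 = -3.7969 / 146.8750 = -0.026

-0.026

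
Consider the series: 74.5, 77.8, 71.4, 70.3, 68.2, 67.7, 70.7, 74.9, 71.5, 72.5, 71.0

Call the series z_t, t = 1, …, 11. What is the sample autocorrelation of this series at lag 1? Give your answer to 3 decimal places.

Mean z̄ = (74.5 + 77.8 + 71.4 + 70.3 + 68.2 + 67.7 + 70.7 + 74.9 + 71.5 + 72.5 + 71.0)/11 = 71.8636
Numerator Σ_{t=1}^{10}(z_t−z̄)(z_{t+1}−z̄) = 34.0323
Denominator Σ(z_t−z̄)² = 87.4655
r_1 = 34.0323 / 87.4655 = 0.389

0.389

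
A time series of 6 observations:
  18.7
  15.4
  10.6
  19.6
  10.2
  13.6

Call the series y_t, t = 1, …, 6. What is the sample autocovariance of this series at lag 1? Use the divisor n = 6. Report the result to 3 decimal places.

Mean ȳ = (18.7 + 15.4 + 10.6 + 19.6 + 10.2 + 13.6)/6 = 14.6833
Deviations: 4.0167, 0.7167, -4.0833, 4.9167, -4.4833, -1.0833
Σ_{t=1}^{5}(y_t−ȳ)(y_{t+1}−ȳ) = -37.3103
γ_1 = -37.3103 / 6 = -6.218

-6.218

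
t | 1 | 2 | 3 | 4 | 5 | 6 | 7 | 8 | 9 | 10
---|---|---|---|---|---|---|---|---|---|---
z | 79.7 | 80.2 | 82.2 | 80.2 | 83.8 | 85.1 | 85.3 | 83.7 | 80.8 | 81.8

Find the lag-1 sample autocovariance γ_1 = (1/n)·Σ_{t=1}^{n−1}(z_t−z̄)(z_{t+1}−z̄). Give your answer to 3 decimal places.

1.824

Mean z̄ = (79.7 + 80.2 + 82.2 + 80.2 + 83.8 + 85.1 + 85.3 + 83.7 + 80.8 + 81.8)/10 = 82.2800
Σ_{t=1}^{9}(z_t−z̄)(z_{t+1}−z̄) = 18.2376
γ_1 = 18.2376 / 10 = 1.824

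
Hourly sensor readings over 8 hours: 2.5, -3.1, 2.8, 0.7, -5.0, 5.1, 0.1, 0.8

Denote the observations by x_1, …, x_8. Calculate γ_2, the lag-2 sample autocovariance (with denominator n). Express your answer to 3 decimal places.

-0.531

Mean x̄ = (2.5 − 3.1 + 2.8 + 0.7 − 5.0 + 5.1 + 0.1 + 0.8)/8 = 0.4875
Deviations: 2.0125, -3.5875, 2.3125, 0.2125, -5.4875, 4.6125, -0.3875, 0.3125
Σ_{t=1}^{6}(x_t−x̄)(x_{t+2}−x̄) = -4.2503
γ_2 = -4.2503 / 8 = -0.531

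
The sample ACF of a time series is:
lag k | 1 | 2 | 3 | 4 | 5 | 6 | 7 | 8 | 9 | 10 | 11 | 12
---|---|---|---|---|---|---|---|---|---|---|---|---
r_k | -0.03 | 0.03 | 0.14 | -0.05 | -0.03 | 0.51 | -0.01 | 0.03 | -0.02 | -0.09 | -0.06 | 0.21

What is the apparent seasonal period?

6

The largest autocorrelation is r_6 = 0.51, with a weaker echo at lag 12 (0.21); the remaining lags stay at or below 0.14.
The dominant spike at lag 6 indicates a seasonal period of 6.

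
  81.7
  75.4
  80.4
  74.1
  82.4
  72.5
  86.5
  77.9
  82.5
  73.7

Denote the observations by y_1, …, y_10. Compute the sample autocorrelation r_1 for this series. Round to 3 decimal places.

-0.710

Mean ȳ = (81.7 + 75.4 + 80.4 + 74.1 + 82.4 + 72.5 + 86.5 + 77.9 + 82.5 + 73.7)/10 = 78.7100
Numerator Σ_{t=1}^{9}(y_t−ȳ)(y_{t+1}−ȳ) = -139.9511
Denominator Σ(y_t−ȳ)² = 196.9890
r_1 = -139.9511 / 196.9890 = -0.710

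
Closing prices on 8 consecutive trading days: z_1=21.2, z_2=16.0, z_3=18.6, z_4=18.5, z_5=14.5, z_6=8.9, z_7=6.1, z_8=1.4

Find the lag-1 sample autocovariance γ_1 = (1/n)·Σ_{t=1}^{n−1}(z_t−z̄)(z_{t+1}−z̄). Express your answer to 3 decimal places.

Mean z̄ = (21.2 + 16.0 + 18.6 + 18.5 + 14.5 + 8.9 + 6.1 + 1.4)/8 = 13.1500
Σ_{t=1}^{7}(z_t−z̄)(z_{t+1}−z̄) = 181.9175
γ_1 = 181.9175 / 8 = 22.740

22.740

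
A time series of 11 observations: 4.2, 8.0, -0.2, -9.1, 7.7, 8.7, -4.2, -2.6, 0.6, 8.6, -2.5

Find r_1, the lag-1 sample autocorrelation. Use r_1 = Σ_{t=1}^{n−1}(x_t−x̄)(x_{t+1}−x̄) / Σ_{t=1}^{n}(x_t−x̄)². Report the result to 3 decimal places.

-0.125

Mean x̄ = (4.2 + 8.0 − 0.2 − 9.1 + 7.7 + 8.7 − 4.2 − 2.6 + 0.6 + 8.6 − 2.5)/11 = 1.7455
Numerator Σ_{t=1}^{10}(x_t−x̄)(x_{t+1}−x̄) = -46.3721
Denominator Σ(x_t−x̄)² = 370.9273
r_1 = -46.3721 / 370.9273 = -0.125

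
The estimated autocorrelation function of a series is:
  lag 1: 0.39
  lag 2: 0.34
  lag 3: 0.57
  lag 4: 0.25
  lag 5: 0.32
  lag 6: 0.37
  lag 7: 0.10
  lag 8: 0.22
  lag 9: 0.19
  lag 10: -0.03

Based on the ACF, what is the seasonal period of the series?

3

The largest autocorrelation is r_3 = 0.57; the remaining lags stay at or below 0.39. The elevated value at lag 1 (0.39), dropping to 0.34 at lag 2, reflects decaying short-term dependence rather than seasonality.
The dominant spike at lag 3 indicates a seasonal period of 3.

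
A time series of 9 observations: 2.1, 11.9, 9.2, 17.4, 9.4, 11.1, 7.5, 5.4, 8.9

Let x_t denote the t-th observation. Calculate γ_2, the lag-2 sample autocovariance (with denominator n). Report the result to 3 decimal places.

3.397

Mean x̄ = (2.1 + 11.9 + 9.2 + 17.4 + 9.4 + 11.1 + 7.5 + 5.4 + 8.9)/9 = 9.2111
Σ_{t=1}^{7}(x_t−x̄)(x_{t+2}−x̄) = 30.5742
γ_2 = 30.5742 / 9 = 3.397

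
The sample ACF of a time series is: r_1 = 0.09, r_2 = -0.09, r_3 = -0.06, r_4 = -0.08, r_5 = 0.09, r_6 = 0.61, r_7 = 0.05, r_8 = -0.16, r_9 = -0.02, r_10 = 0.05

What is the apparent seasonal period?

6

The largest autocorrelation is r_6 = 0.61; the remaining lags stay at or below 0.09.
The dominant spike at lag 6 indicates a seasonal period of 6.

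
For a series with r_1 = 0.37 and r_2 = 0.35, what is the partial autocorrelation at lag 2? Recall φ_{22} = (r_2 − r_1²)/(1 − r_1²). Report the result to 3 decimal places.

φ_{22} = (r_2 − r_1²) / (1 − r_1²)
r_1² = (0.37)² = 0.1369
Numerator = 0.35 − 0.1369 = 0.2131; denominator = 1 − 0.1369 = 0.8631
φ_{22} = 0.2131 / 0.8631 = 0.247

0.247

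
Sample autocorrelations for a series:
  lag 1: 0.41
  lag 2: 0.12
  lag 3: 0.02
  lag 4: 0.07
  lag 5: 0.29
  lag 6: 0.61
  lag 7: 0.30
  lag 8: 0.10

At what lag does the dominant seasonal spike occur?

6

The largest autocorrelation is r_6 = 0.61; the remaining lags stay at or below 0.41. The elevated value at lag 1 (0.41), dropping to 0.12 at lag 2, reflects decaying short-term dependence rather than seasonality.
The dominant spike at lag 6 indicates a seasonal period of 6.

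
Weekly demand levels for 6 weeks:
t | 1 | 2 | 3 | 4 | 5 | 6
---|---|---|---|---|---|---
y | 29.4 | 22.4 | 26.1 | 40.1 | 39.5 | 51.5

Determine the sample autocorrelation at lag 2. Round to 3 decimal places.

0.049

Mean ȳ = (29.4 + 22.4 + 26.1 + 40.1 + 39.5 + 51.5)/6 = 34.8333
Deviations from mean: -5.4333, -12.4333, -8.7333, 5.2667, 4.6667, 16.6667
Numerator Σ_{t=1}^{4}(y_t−ȳ)(y_{t+2}−ȳ) = 28.9911
Denominator Σ(y_t−ȳ)² = 587.6733
r_2 = 28.9911 / 587.6733 = 0.049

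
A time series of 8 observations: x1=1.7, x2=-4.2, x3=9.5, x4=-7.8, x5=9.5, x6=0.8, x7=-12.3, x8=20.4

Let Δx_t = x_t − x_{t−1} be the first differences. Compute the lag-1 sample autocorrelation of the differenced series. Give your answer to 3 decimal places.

-0.511

First differences Δx: -5.9, 13.7, -17.3, 17.3, -8.7, -13.1, 32.7
Mean of differences = 2.6714
Numerator Σ(Δx_t−Δx̄)(Δx_{t+1}−Δx̄) = -1067.5380
Denominator Σ(Δx_t−Δx̄)² = 2087.7143
r_1(Δx) = -1067.5380 / 2087.7143 = -0.511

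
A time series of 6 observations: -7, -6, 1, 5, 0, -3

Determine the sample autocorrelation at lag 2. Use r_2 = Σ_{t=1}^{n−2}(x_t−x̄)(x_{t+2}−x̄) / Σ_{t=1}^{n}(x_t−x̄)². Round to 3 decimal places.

Mean x̄ = (-7 − 6 + 1 + 5 + 0 − 3)/6 = -1.6667
Deviations from mean: -5.3333, -4.3333, 2.6667, 6.6667, 1.6667, -1.3333
Numerator Σ_{t=1}^{4}(x_t−x̄)(x_{t+2}−x̄) = -47.5556
Denominator Σ(x_t−x̄)² = 103.3333
r_2 = -47.5556 / 103.3333 = -0.460

-0.460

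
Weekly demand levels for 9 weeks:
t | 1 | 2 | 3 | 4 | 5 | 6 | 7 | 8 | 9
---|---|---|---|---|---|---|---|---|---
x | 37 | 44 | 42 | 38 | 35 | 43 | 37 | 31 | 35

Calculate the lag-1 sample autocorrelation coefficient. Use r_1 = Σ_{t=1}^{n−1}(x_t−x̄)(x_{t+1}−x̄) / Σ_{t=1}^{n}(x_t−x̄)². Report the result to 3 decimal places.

0.178

Mean x̄ = (37 + 44 + 42 + 38 + 35 + 43 + 37 + 31 + 35)/9 = 38.0000
Numerator Σ_{t=1}^{8}(x_t−x̄)(x_{t+1}−x̄) = 26.0000
Denominator Σ(x_t−x̄)² = 146.0000
r_1 = 26.0000 / 146.0000 = 0.178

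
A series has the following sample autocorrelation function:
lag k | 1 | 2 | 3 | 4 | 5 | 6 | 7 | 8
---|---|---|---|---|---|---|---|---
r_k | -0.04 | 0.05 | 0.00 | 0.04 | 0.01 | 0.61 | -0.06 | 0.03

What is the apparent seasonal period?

6

The largest autocorrelation is r_6 = 0.61; the remaining lags stay at or below 0.05.
The dominant spike at lag 6 indicates a seasonal period of 6.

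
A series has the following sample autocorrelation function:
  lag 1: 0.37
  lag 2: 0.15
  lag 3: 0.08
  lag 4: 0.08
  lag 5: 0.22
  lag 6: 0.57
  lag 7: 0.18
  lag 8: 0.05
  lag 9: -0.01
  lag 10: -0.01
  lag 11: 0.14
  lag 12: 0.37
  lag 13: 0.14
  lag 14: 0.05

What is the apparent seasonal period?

The largest autocorrelation is r_6 = 0.57; the remaining lags stay at or below 0.37. The elevated value at lag 1 (0.37), dropping to 0.15 at lag 2, reflects decaying short-term dependence rather than seasonality.
The dominant spike at lag 6 indicates a seasonal period of 6.

6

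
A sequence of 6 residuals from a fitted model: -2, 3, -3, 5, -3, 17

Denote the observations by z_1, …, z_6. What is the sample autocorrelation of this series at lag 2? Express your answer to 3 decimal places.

0.314

Mean z̄ = (-2 + 3 − 3 + 5 − 3 + 17)/6 = 2.8333
Deviations from mean: -4.8333, 0.1667, -5.8333, 2.1667, -5.8333, 14.1667
Numerator Σ_{t=1}^{4}(z_t−z̄)(z_{t+2}−z̄) = 93.2778
Denominator Σ(z_t−z̄)² = 296.8333
r_2 = 93.2778 / 296.8333 = 0.314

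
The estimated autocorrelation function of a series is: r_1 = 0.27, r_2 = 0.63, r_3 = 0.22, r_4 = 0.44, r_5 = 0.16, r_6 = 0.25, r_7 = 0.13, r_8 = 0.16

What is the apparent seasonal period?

The largest autocorrelation is r_2 = 0.63, with a weaker echo at lag 4 (0.44); the remaining lags stay at or below 0.27.
The dominant spike at lag 2 indicates a seasonal period of 2.

2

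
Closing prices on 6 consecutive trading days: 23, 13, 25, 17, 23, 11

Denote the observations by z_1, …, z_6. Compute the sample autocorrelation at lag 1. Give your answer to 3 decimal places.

-0.650

Mean z̄ = (23 + 13 + 25 + 17 + 23 + 11)/6 = 18.6667
Deviations from mean: 4.3333, -5.6667, 6.3333, -1.6667, 4.3333, -7.6667
Numerator Σ_{t=1}^{5}(z_t−z̄)(z_{t+1}−z̄) = -111.4444
Denominator Σ(z_t−z̄)² = 171.3333
r_1 = -111.4444 / 171.3333 = -0.650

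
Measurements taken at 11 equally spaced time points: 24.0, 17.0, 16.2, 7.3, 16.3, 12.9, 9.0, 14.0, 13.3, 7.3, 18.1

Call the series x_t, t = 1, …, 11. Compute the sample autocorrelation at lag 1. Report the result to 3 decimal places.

-0.047

Mean x̄ = (24.0 + 17.0 + 16.2 + 7.3 + 16.3 + 12.9 + 9.0 + 14.0 + 13.3 + 7.3 + 18.1)/11 = 14.1273
Numerator Σ_{t=1}^{10}(x_t−x̄)(x_{t+1}−x̄) = -11.7598
Denominator Σ(x_t−x̄)² = 252.2418
r_1 = -11.7598 / 252.2418 = -0.047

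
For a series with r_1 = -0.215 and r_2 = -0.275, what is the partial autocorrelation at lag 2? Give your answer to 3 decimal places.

φ_{22} = (r_2 − r_1²) / (1 − r_1²)
r_1² = (-0.215)² = 0.046225
Numerator = -0.275 − 0.0462 = -0.3212; denominator = 1 − 0.0462 = 0.9538
φ_{22} = -0.3212 / 0.9538 = -0.337

-0.337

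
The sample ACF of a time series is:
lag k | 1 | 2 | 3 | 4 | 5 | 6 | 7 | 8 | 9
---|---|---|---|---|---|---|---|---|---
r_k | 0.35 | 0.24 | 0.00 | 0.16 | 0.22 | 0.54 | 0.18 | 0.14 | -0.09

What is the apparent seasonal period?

6

The largest autocorrelation is r_6 = 0.54; the remaining lags stay at or below 0.35. The elevated value at lag 1 (0.35), dropping to 0.24 at lag 2, reflects decaying short-term dependence rather than seasonality.
The dominant spike at lag 6 indicates a seasonal period of 6.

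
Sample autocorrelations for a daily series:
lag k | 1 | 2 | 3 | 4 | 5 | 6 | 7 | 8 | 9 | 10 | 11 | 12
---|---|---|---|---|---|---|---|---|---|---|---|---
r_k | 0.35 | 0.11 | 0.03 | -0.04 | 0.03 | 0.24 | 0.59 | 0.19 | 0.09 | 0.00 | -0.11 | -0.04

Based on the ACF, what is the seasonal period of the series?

The largest autocorrelation is r_7 = 0.59; the remaining lags stay at or below 0.35. The elevated value at lag 1 (0.35), dropping to 0.11 at lag 2, reflects decaying short-term dependence rather than seasonality.
The dominant spike at lag 7 indicates a seasonal period of 7.

7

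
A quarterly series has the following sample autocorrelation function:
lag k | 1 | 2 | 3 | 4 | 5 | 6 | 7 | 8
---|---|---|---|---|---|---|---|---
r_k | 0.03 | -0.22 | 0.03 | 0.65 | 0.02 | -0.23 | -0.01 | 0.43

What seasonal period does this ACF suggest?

4

The largest autocorrelation is r_4 = 0.65, with a weaker echo at lag 8 (0.43); the remaining lags stay at or below 0.03.
The dominant spike at lag 4 indicates a seasonal period of 4.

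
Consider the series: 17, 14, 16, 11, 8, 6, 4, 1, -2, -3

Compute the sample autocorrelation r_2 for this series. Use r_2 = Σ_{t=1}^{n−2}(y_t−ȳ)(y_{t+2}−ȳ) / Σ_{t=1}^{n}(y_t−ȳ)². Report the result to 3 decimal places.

Mean ȳ = (17 + 14 + 16 + 11 + 8 + 6 + 4 + 1 − 2 − 3)/10 = 7.2000
Numerator Σ_{t=1}^{8}(y_t−ȳ)(y_{t+2}−ȳ) = 212.1200
Denominator Σ(y_t−ȳ)² = 473.6000
r_2 = 212.1200 / 473.6000 = 0.448

0.448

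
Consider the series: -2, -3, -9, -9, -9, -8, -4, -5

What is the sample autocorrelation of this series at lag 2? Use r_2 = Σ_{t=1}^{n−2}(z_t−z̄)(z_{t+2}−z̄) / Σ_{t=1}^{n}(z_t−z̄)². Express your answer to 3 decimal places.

Mean z̄ = (-2 − 3 − 9 − 9 − 9 − 8 − 4 − 5)/8 = -6.1250
Deviations from mean: 4.1250, 3.1250, -2.8750, -2.8750, -2.8750, -1.8750, 2.1250, 1.1250
Σ(z_t−z̄)(z_{t+2}−z̄) = (-11.8594) + (-8.9844) + (8.2656) + (5.3906) + (-6.1094) + (-2.1094) = -15.4063
Denominator Σ(z_t−z̄)² = 60.8750
r_2 = -15.4063 / 60.8750 = -0.253

-0.253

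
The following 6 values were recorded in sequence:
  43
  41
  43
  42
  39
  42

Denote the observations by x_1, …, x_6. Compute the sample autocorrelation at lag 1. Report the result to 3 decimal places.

Mean x̄ = (43 + 41 + 43 + 42 + 39 + 42)/6 = 41.6667
Deviations from mean: 1.3333, -0.6667, 1.3333, 0.3333, -2.6667, 0.3333
Numerator Σ_{t=1}^{5}(x_t−x̄)(x_{t+1}−x̄) = -3.1111
Denominator Σ(x_t−x̄)² = 11.3333
r_1 = -3.1111 / 11.3333 = -0.275

-0.275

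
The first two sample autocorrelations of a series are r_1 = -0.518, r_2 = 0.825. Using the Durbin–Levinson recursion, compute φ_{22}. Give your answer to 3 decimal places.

0.761

φ_{22} = (r_2 − r_1²) / (1 − r_1²)
r_1² = (-0.518)² = 0.268324
Numerator = 0.825 − 0.2683 = 0.5567; denominator = 1 − 0.2683 = 0.7317
φ_{22} = 0.5567 / 0.7317 = 0.761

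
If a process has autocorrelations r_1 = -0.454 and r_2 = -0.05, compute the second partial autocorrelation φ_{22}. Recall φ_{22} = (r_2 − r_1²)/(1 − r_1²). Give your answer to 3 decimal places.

-0.323

φ_{22} = (r_2 − r_1²) / (1 − r_1²)
r_1² = (-0.454)² = 0.206116
Numerator = -0.05 − 0.2061 = -0.2561; denominator = 1 − 0.2061 = 0.7939
φ_{22} = -0.2561 / 0.7939 = -0.323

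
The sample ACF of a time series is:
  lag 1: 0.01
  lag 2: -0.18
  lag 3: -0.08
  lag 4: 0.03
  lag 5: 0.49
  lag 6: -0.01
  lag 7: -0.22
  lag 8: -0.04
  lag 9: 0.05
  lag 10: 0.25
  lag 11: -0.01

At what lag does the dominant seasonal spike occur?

5

The largest autocorrelation is r_5 = 0.49, with a weaker echo at lag 10 (0.25); the remaining lags stay at or below 0.05.
The dominant spike at lag 5 indicates a seasonal period of 5.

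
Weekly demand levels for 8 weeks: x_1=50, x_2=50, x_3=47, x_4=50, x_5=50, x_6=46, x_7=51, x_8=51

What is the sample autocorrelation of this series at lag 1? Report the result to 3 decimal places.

-0.299

Mean x̄ = (50 + 50 + 47 + 50 + 50 + 46 + 51 + 51)/8 = 49.3750
Σ(x_t−x̄)(x_{t+1}−x̄) = (0.3906) + (-1.4844) + (-1.4844) + (0.3906) + (-2.1094) + (-5.4844) + (2.6406) = -7.1406
Denominator Σ(x_t−x̄)² = 23.8750
r_1 = -7.1406 / 23.8750 = -0.299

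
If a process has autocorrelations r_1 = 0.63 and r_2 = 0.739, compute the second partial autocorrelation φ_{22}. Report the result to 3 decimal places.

0.567

φ_{22} = (r_2 − r_1²) / (1 − r_1²)
r_1² = (0.63)² = 0.3969
Numerator = 0.739 − 0.3969 = 0.3421; denominator = 1 − 0.3969 = 0.6031
φ_{22} = 0.3421 / 0.6031 = 0.567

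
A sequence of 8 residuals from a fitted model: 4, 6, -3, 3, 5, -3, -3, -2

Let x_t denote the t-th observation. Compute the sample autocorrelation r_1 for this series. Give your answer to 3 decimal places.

Mean x̄ = (4 + 6 − 3 + 3 + 5 − 3 − 3 − 2)/8 = 0.8750
Σ(x_t−x̄)(x_{t+1}−x̄) = (16.0156) + (-19.8594) + (-8.2344) + (8.7656) + (-15.9844) + (15.0156) + (11.1406) = 6.8594
Denominator Σ(x_t−x̄)² = 110.8750
r_1 = 6.8594 / 110.8750 = 0.062

0.062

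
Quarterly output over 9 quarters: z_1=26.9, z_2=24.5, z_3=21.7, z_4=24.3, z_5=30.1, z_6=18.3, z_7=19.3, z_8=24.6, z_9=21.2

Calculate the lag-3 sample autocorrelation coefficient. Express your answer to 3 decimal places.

Mean z̄ = (26.9 + 24.5 + 21.7 + 24.3 + 30.1 + 18.3 + 19.3 + 24.6 + 21.2)/9 = 23.4333
Σ(z_t−z̄)(z_{t+3}−z̄) = (3.0044) + (7.1111) + (8.8978) + (-3.5822) + (7.7778) + (11.4644) = 34.6733
Denominator Σ(z_t−z̄)² = 111.1400
r_3 = 34.6733 / 111.1400 = 0.312

0.312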